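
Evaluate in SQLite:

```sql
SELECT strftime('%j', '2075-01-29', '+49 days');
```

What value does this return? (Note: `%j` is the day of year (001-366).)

First apply '+49 days': 2075-01-29 → 2075-03-19.
Day-of-year for 2075-03-19: days since 2075-01-01 inclusive = 78, zero-padded to 078.

078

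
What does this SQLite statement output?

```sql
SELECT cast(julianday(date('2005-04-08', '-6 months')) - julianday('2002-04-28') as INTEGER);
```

Adding -6 months to 2005-04-08 gives 2004-10-08.
2 days remain in April 2002 after the 28th (30 − 28).
Full months from May 2002 through September 2004 contribute their day counts.
Then 8 days into October 2004.
Total: 2 + 31 + 30 + 31 + 31 + 30 + 31 + 30 + 31 + 31 + 28 + 31 + 30 + 31 + 30 + 31 + 31 + 30 + 31 + 30 + 31 + 31 + 29 + 31 + 30 + 31 + 30 + 31 + 31 + 30 + 8 = 894.

894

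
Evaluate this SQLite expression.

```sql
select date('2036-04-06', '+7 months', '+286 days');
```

Adding +7 months to 2036-04-06 gives 2036-11-06.
Applying '+286 days' to 2036-11-06: counting 286 days forward gives 2037-08-19.

2037-08-19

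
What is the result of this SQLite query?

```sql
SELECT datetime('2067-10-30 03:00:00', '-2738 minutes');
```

2067-10-28 05:22:00

2738 minutes = 45h 38m; -2738 minutes from 2067-10-30 03:00:00 is 2067-10-28 05:22:00 (crosses midnight).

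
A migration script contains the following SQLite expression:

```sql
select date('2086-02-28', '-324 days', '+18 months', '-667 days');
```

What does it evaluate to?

Applying '-324 days' to 2086-02-28: counting 324 days back gives 2085-04-10.
Adding +18 months to 2085-04-10 gives 2086-10-10.
Applying '-667 days' to 2086-10-10: counting 667 days back gives 2084-12-12.

2084-12-12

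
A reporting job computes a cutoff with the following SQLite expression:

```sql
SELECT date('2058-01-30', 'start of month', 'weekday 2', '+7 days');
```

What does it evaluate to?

`start of month` rewinds 2058-01-30 to 2058-01-01.
`weekday 2` advances to the next Tuesday; 2058-01-01 is already a Tuesday, so it stays at 2058-01-01.
Advancing 7 more days within January lands on 2058-01-08.

2058-01-08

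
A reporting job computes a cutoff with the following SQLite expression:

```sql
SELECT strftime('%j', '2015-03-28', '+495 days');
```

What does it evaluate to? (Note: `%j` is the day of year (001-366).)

First apply '+495 days': 2015-03-28 → 2016-08-04.
Day-of-year for 2016-08-04: days since 2016-01-01 inclusive = 217, zero-padded to 217.

217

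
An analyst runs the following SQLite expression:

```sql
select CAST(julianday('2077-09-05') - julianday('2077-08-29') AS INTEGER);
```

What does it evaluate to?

7

2 days remain in August 2077 after the 29th (31 − 29).
Then 5 days into September 2077.
Total: 2 + 5 = 7.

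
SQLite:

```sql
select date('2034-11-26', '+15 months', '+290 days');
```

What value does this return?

2036-12-12

Adding +15 months to 2034-11-26 gives 2036-02-26.
Applying '+290 days' to 2036-02-26: counting 290 days forward gives 2036-12-12.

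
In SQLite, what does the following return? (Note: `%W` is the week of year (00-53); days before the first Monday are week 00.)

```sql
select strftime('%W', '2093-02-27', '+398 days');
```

13

First apply '+398 days': 2093-02-27 → 2094-04-01.
2094-04-01 is a Thursday. SQLite's %W counts Mondays since the year started; the result is 13.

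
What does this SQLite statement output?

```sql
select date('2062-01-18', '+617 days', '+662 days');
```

2065-07-20

Applying '+617 days' to 2062-01-18: counting 617 days forward gives 2063-09-27.
Applying '+662 days' to 2063-09-27: counting 662 days forward gives 2065-07-20.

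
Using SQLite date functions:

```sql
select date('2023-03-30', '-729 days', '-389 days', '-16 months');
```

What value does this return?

2018-11-07

Applying '-729 days' to 2023-03-30: counting 729 days back gives 2021-03-31.
Applying '-389 days' to 2021-03-31: counting 389 days back gives 2020-03-07.
Adding -16 months to 2020-03-07 gives 2018-11-07.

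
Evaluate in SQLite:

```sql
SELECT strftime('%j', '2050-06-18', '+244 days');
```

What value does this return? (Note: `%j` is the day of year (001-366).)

048

First apply '+244 days': 2050-06-18 → 2051-02-17.
Day-of-year for 2051-02-17: days since 2051-01-01 inclusive = 48, zero-padded to 048.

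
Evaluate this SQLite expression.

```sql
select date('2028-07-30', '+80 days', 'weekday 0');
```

Applying '+80 days' to 2028-07-30: counting 80 days forward gives 2028-10-18.
`weekday 0` advances to the next Sunday; 2028-10-18 is a Wednesday, so it moves forward to 2028-10-22.

2028-10-22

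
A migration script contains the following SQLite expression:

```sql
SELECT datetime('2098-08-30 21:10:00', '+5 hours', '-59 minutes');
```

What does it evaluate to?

+5 hours from 2098-08-30 21:10:00 is 2098-08-31 02:10:00 (crosses midnight).
-59 minutes from 2098-08-31 02:10:00 is 2098-08-31 01:11:00.

2098-08-31 01:11:00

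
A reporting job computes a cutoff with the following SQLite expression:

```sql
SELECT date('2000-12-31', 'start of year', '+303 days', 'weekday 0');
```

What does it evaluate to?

`start of year` rewinds 2000-12-31 to 2000-01-01.
Applying '+303 days' to 2000-01-01: counting 303 days forward gives 2000-10-30.
`weekday 0` advances to the next Sunday; 2000-10-30 is a Monday, so it moves forward to 2000-11-05.

2000-11-05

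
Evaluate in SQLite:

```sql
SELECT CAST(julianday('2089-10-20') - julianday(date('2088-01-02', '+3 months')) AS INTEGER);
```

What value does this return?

566

Adding +3 months to 2088-01-02 gives 2088-04-02.
28 days remain in April 2088 after the 2nd (30 − 2).
Full months from May 2088 through September 2089 contribute their day counts.
Then 20 days into October 2089.
Total: 28 + 31 + 30 + 31 + 31 + 30 + 31 + 30 + 31 + 31 + 28 + 31 + 30 + 31 + 30 + 31 + 31 + 30 + 20 = 566.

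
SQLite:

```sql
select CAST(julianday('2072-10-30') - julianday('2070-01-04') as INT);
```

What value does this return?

1030

27 days remain in January 2070 after the 4th (31 − 4).
Full months from February 2070 through September 2072 contribute their day counts.
Then 30 days into October 2072.
Total: 27 + 28 + 31 + 30 + 31 + 30 + 31 + 31 + 30 + 31 + 30 + 31 + 31 + 28 + 31 + 30 + 31 + 30 + 31 + 31 + 30 + 31 + 30 + 31 + 31 + 29 + 31 + 30 + 31 + 30 + 31 + 31 + 30 + 30 = 1030.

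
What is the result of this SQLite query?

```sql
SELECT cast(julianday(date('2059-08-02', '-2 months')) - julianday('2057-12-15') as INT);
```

534

Adding -2 months to 2059-08-02 gives 2059-06-02.
16 days remain in December 2057 after the 15th (31 − 15).
Full months from January 2058 through May 2059 contribute their day counts.
Then 2 days into June 2059.
Total: 16 + 31 + 28 + 31 + 30 + 31 + 30 + 31 + 31 + 30 + 31 + 30 + 31 + 31 + 28 + 31 + 30 + 31 + 2 = 534.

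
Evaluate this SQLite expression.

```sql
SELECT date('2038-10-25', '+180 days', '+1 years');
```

2040-04-23

Applying '+180 days' to 2038-10-25: counting 180 days forward gives 2039-04-23.
Adding +1 year to 2039-04-23 gives 2040-04-23.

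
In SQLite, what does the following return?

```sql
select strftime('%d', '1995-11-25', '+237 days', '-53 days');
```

First apply '+237 days', '-53 days': 1995-11-25 → 1996-05-27.
`%d` extracts the 2-digit day of month: 27.

27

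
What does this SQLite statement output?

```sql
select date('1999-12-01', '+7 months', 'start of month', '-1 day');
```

Adding +7 months to 1999-12-01 gives 2000-07-01.
`start of month` rewinds 2000-07-01 to 2000-07-01.
Going back 1 day from 2000-07-01 reaches 2000-06-30 (last day of June, 30 days).

2000-06-30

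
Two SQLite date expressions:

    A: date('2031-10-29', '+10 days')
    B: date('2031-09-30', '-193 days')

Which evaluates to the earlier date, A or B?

A = 2031-11-08.
B = 2031-03-21.
B is earlier.

B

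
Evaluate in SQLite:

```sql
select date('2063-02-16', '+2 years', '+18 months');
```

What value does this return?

Adding +2 years to 2063-02-16 gives 2065-02-16.
Adding +18 months to 2065-02-16 gives 2066-08-16.

2066-08-16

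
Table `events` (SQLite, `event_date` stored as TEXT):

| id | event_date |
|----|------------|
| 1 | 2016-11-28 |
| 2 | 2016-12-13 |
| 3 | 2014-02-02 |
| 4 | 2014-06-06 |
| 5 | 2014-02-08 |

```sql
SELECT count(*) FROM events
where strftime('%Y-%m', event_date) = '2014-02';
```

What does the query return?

2

Rows with year-month 2014-02: 2014-02-02, 2014-02-08 → 2.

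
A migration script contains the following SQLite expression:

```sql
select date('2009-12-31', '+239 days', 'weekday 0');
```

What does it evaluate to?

2010-08-29

Applying '+239 days' to 2009-12-31: counting 239 days forward gives 2010-08-27.
`weekday 0` advances to the next Sunday; 2010-08-27 is a Friday, so it moves forward to 2010-08-29.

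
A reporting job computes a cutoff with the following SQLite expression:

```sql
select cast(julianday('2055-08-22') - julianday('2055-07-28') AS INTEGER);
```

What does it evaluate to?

3 days remain in July 2055 after the 28th (31 − 28).
Then 22 days into August 2055.
Total: 3 + 22 = 25.

25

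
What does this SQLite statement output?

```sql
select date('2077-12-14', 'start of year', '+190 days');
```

2077-07-10

`start of year` rewinds 2077-12-14 to 2077-01-01.
Applying '+190 days' to 2077-01-01: counting 190 days forward gives 2077-07-10.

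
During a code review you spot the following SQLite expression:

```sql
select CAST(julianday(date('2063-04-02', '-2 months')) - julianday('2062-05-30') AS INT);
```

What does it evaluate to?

248

Adding -2 months to 2063-04-02 gives 2063-02-02.
1 day remains in May 2062 after the 30th (31 − 30).
Full months from June 2062 through January 2063 contribute their day counts.
Then 2 days into February 2063.
Total: 1 + 30 + 31 + 31 + 30 + 31 + 30 + 31 + 31 + 2 = 248.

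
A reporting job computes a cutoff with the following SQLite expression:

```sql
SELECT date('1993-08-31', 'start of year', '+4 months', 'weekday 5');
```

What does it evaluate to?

`start of year` rewinds 1993-08-31 to 1993-01-01.
Adding +4 months to 1993-01-01 gives 1993-05-01.
`weekday 5` advances to the next Friday; 1993-05-01 is a Saturday, so it moves forward to 1993-05-07.

1993-05-07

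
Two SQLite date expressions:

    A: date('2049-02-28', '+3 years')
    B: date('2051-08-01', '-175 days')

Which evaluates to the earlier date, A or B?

A = 2052-02-28.
B = 2051-02-07.
B is earlier.

B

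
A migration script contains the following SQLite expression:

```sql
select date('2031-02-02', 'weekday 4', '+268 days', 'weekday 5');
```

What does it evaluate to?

`weekday 4` advances to the next Thursday; 2031-02-02 is a Sunday, so it moves forward to 2031-02-06.
Applying '+268 days' to 2031-02-06: counting 268 days forward gives 2031-11-01.
`weekday 5` advances to the next Friday; 2031-11-01 is a Saturday, so it moves forward to 2031-11-07.

2031-11-07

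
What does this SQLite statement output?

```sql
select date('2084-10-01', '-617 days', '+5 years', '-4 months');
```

2087-09-23

Applying '-617 days' to 2084-10-01: counting 617 days back gives 2083-01-23.
Adding +5 years to 2083-01-23 gives 2088-01-23.
Adding -4 months to 2088-01-23 gives 2087-09-23.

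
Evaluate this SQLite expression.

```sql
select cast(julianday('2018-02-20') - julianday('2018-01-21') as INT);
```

10 days remain in January 2018 after the 21st (31 − 21).
Then 20 days into February 2018.
Total: 10 + 20 = 30.

30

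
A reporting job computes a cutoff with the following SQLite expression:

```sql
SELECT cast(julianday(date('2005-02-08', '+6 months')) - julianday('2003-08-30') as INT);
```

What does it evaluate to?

Adding +6 months to 2005-02-08 gives 2005-08-08.
1 day remains in August 2003 after the 30th (31 − 30).
Full months from September 2003 through July 2005 contribute their day counts.
Then 8 days into August 2005.
Total: 1 + 30 + 31 + 30 + 31 + 31 + 29 + 31 + 30 + 31 + 30 + 31 + 31 + 30 + 31 + 30 + 31 + 31 + 28 + 31 + 30 + 31 + 30 + 31 + 8 = 709.

709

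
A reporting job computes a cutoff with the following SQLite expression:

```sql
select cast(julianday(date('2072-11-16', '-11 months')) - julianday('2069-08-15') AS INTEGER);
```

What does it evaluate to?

853

Adding -11 months to 2072-11-16 gives 2071-12-16.
16 days remain in August 2069 after the 15th (31 − 15).
Full months from September 2069 through November 2071 contribute their day counts.
Then 16 days into December 2071.
Total: 16 + 30 + 31 + 30 + 31 + 31 + 28 + 31 + 30 + 31 + 30 + 31 + 31 + 30 + 31 + 30 + 31 + 31 + 28 + 31 + 30 + 31 + 30 + 31 + 31 + 30 + 31 + 30 + 16 = 853.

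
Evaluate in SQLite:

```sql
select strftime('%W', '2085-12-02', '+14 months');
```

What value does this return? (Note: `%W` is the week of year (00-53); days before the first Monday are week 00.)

04

First apply '+14 months': 2085-12-02 → 2087-02-02.
2087-02-02 is a Sunday. SQLite's %W counts Mondays since the year started; the result is 04.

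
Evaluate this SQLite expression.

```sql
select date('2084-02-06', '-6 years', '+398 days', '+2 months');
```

2079-05-11

Adding -6 years to 2084-02-06 gives 2078-02-06.
Applying '+398 days' to 2078-02-06: counting 398 days forward gives 2079-03-11.
Adding +2 months to 2079-03-11 gives 2079-05-11.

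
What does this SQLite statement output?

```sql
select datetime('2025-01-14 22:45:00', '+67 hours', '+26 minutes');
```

2025-01-17 18:11:00

+67 hours from 2025-01-14 22:45:00 is 2025-01-17 17:45:00 (crosses midnight).
+26 minutes from 2025-01-17 17:45:00 is 2025-01-17 18:11:00.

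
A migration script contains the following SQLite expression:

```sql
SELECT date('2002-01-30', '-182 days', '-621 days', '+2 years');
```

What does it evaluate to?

2001-11-19

Applying '-182 days' to 2002-01-30: counting 182 days back gives 2001-08-01.
Applying '-621 days' to 2001-08-01: counting 621 days back gives 1999-11-19.
Adding +2 years to 1999-11-19 gives 2001-11-19.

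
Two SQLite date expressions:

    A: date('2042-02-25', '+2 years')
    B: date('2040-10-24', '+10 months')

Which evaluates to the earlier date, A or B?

A = 2044-02-25.
B = 2041-08-24.
B is earlier.

B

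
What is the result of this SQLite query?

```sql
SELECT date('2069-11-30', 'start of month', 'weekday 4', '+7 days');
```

`start of month` rewinds 2069-11-30 to 2069-11-01.
`weekday 4` advances to the next Thursday; 2069-11-01 is a Friday, so it moves forward to 2069-11-07.
Advancing 7 more days within November lands on 2069-11-14.

2069-11-14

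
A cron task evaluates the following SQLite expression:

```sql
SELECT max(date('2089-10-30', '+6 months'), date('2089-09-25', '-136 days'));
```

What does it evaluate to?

2090-04-30

date('2089-10-30', '+6 months') → 2090-04-30.
date('2089-09-25', '-136 days') → 2089-05-12.
Later of the two is 2090-04-30.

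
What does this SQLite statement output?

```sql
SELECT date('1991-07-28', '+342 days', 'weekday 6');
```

1992-07-04

Applying '+342 days' to 1991-07-28: counting 342 days forward gives 1992-07-04.
`weekday 6` advances to the next Saturday; 1992-07-04 is already a Saturday, so it stays at 1992-07-04.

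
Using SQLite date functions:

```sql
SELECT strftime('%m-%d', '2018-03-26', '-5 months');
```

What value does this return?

10-26

First apply '-5 months': 2018-03-26 → 2017-10-26.
`%m-%d` extracts the month-day: 10-26.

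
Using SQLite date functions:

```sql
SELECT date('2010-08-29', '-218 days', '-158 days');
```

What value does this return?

2009-08-18

Applying '-218 days' to 2010-08-29: counting 218 days back gives 2010-01-23.
Applying '-158 days' to 2010-01-23: counting 158 days back gives 2009-08-18.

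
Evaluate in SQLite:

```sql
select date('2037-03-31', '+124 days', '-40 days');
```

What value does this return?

2037-06-23

Applying '+124 days' to 2037-03-31: counting 124 days forward gives 2037-08-02.
Going back 2 days from 2037-08-02 reaches 2037-07-31 (last day of July, 31 days).
Going back 31 days from 2037-07-31 reaches 2037-06-30 (last day of June, 30 days).
Going back 7 days within June lands on 2037-06-23.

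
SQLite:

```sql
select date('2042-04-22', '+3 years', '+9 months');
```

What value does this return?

Adding +3 years to 2042-04-22 gives 2045-04-22.
Adding +9 months to 2045-04-22 gives 2046-01-22.

2046-01-22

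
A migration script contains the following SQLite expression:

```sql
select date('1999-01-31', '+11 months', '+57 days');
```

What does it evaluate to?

2000-02-26

Adding +11 months to 1999-01-31 gives 1999-12-31.
Applying '+57 days' to 1999-12-31: counting 57 days forward gives 2000-02-26.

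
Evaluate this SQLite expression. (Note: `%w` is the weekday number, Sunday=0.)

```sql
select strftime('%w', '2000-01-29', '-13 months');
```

2

First apply '-13 months': 2000-01-29 → 1998-12-29.
1998-12-29 is a Tuesday; with Sunday=0 that is 2.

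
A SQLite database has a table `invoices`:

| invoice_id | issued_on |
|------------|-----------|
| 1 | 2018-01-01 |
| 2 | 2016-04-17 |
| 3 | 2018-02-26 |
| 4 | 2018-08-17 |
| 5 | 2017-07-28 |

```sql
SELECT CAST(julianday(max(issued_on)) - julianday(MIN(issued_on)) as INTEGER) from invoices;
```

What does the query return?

852

MIN = 2016-04-17, MAX = 2018-08-17.
13 days remain in April 2016 after the 17th (30 − 17).
Full months from May 2016 through July 2018 contribute their day counts.
Then 17 days into August 2018.
Total: 13 + 31 + 30 + 31 + 31 + 30 + 31 + 30 + 31 + 31 + 28 + 31 + 30 + 31 + 30 + 31 + 31 + 30 + 31 + 30 + 31 + 31 + 28 + 31 + 30 + 31 + 30 + 31 + 17 = 852.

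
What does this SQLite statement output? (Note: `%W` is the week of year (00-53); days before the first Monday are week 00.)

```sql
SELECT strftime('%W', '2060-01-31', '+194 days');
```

First apply '+194 days': 2060-01-31 → 2060-08-12.
2060-08-12 is a Thursday. SQLite's %W counts Mondays since the year started; the result is 32.

32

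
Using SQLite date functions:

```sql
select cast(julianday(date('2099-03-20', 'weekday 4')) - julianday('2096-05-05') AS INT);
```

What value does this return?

1055

`weekday 4` advances to the next Thursday; 2099-03-20 is a Friday, so it moves forward to 2099-03-26.
26 days remain in May 2096 after the 5th (31 − 5).
Full months from June 2096 through February 2099 contribute their day counts.
Then 26 days into March 2099.
Total: 26 + 30 + 31 + 31 + 30 + 31 + 30 + 31 + 31 + 28 + 31 + 30 + 31 + 30 + 31 + 31 + 30 + 31 + 30 + 31 + 31 + 28 + 31 + 30 + 31 + 30 + 31 + 31 + 30 + 31 + 30 + 31 + 31 + 28 + 26 = 1055.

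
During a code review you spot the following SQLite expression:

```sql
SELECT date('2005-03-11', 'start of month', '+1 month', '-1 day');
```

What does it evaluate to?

2005-03-31

`start of month` rewinds 2005-03-11 to 2005-03-01.
Adding +1 month to 2005-03-01 gives 2005-04-01.
Going back 1 day from 2005-04-01 reaches 2005-03-31 (last day of March, 31 days).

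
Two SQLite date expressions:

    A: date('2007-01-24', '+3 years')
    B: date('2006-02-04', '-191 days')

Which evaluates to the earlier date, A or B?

B

A = 2010-01-24.
B = 2005-07-28.
B is earlier.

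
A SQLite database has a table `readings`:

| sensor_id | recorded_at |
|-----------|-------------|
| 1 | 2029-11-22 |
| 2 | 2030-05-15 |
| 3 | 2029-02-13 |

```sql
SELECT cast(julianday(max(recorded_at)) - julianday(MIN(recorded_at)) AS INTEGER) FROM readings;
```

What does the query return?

456

MIN = 2029-02-13, MAX = 2030-05-15.
15 days remain in February 2029 after the 13th (28 − 13).
Full months from March 2029 through April 2030 contribute their day counts.
Then 15 days into May 2030.
Total: 15 + 31 + 30 + 31 + 30 + 31 + 31 + 30 + 31 + 30 + 31 + 31 + 28 + 31 + 30 + 15 = 456.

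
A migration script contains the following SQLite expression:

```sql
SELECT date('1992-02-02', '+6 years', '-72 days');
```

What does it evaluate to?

Adding +6 years to 1992-02-02 gives 1998-02-02.
Applying '-72 days' to 1998-02-02: counting 72 days back gives 1997-11-22.

1997-11-22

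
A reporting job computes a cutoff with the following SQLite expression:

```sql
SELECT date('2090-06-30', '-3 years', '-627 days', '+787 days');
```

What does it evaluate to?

2087-12-07

Adding -3 years to 2090-06-30 gives 2087-06-30.
Applying '-627 days' to 2087-06-30: counting 627 days back gives 2085-10-11.
Applying '+787 days' to 2085-10-11: counting 787 days forward gives 2087-12-07.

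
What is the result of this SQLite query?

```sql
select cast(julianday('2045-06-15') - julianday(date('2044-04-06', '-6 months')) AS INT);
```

Adding -6 months to 2044-04-06 gives 2043-10-06.
25 days remain in October 2043 after the 6th (31 − 6).
Full months from November 2043 through May 2045 contribute their day counts.
Then 15 days into June 2045.
Total: 25 + 30 + 31 + 31 + 29 + 31 + 30 + 31 + 30 + 31 + 31 + 30 + 31 + 30 + 31 + 31 + 28 + 31 + 30 + 31 + 15 = 618.

618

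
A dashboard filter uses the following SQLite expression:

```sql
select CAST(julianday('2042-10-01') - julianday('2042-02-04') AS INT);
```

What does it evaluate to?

24 days remain in February 2042 after the 4th (28 − 4).
Full months from March 2042 through September 2042 contribute their day counts.
Then 1 day into October 2042.
Total: 24 + 31 + 30 + 31 + 30 + 31 + 31 + 30 + 1 = 239.

239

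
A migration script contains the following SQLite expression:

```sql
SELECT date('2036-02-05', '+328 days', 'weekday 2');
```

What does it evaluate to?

2036-12-30

Applying '+328 days' to 2036-02-05: counting 328 days forward gives 2036-12-29.
`weekday 2` advances to the next Tuesday; 2036-12-29 is a Monday, so it moves forward to 2036-12-30.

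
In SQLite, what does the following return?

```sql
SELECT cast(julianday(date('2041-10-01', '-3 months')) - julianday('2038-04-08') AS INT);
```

1180

Adding -3 months to 2041-10-01 gives 2041-07-01.
22 days remain in April 2038 after the 8th (30 − 8).
Full months from May 2038 through June 2041 contribute their day counts.
Then 1 day into July 2041.
Total: 22 + 31 + 30 + 31 + 31 + 30 + 31 + 30 + 31 + 31 + 28 + 31 + 30 + 31 + 30 + 31 + 31 + 30 + 31 + 30 + 31 + 31 + 29 + 31 + 30 + 31 + 30 + 31 + 31 + 30 + 31 + 30 + 31 + 31 + 28 + 31 + 30 + 31 + 30 + 1 = 1180.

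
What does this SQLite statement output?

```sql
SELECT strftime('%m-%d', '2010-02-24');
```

02-24

`%m-%d` extracts the month-day: 02-24.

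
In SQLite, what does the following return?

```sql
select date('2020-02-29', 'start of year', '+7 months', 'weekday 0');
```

2020-08-02

`start of year` rewinds 2020-02-29 to 2020-01-01.
Adding +7 months to 2020-01-01 gives 2020-08-01.
`weekday 0` advances to the next Sunday; 2020-08-01 is a Saturday, so it moves forward to 2020-08-02.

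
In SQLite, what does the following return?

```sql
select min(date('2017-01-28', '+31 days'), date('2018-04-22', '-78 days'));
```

2017-02-28

date('2017-01-28', '+31 days') → 2017-02-28.
date('2018-04-22', '-78 days') → 2018-02-03.
Earlier of the two is 2017-02-28.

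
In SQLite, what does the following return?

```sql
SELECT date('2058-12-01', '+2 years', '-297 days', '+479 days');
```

2061-06-01

Adding +2 years to 2058-12-01 gives 2060-12-01.
Applying '-297 days' to 2060-12-01: counting 297 days back gives 2060-02-08.
Applying '+479 days' to 2060-02-08: counting 479 days forward gives 2061-06-01.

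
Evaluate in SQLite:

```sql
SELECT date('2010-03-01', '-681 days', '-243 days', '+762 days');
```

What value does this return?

2009-09-20

Applying '-681 days' to 2010-03-01: counting 681 days back gives 2008-04-19.
Applying '-243 days' to 2008-04-19: counting 243 days back gives 2007-08-20.
Applying '+762 days' to 2007-08-20: counting 762 days forward gives 2009-09-20.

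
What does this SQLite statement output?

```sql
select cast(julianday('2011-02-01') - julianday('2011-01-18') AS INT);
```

14

13 days remain in January 2011 after the 18th (31 − 18).
Then 1 day into February 2011.
Total: 13 + 1 = 14.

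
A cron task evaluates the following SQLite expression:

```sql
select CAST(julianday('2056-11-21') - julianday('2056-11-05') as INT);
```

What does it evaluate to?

Both dates are in November 2056: 21 − 5 = 16.

16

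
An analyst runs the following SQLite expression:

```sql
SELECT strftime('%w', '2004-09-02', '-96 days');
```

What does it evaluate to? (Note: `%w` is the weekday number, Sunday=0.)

First apply '-96 days': 2004-09-02 → 2004-05-29.
2004-05-29 is a Saturday; with Sunday=0 that is 6.

6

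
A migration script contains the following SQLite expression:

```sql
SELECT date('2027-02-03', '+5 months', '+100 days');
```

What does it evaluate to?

2027-10-11

Adding +5 months to 2027-02-03 gives 2027-07-03.
Applying '+100 days' to 2027-07-03: counting 100 days forward gives 2027-10-11.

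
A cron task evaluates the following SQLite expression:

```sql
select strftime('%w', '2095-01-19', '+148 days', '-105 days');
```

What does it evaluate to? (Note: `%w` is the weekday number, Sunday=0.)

4

First apply '+148 days', '-105 days': 2095-01-19 → 2095-03-03.
2095-03-03 is a Thursday; with Sunday=0 that is 4.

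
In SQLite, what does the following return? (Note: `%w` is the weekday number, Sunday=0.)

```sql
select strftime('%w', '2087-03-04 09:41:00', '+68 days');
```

0

First apply '+68 days': 2087-03-04 09:41:00 → 2087-05-11 09:41:00.
2087-05-11 is a Sunday; with Sunday=0 that is 0.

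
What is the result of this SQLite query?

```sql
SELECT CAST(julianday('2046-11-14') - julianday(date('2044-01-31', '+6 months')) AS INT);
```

836

Adding +6 months to 2044-01-31 gives 2044-07-31.
0 days remain in July 2044 after the 31st (31 − 31).
Full months from August 2044 through October 2046 contribute their day counts.
Then 14 days into November 2046.
Total: 0 + 31 + 30 + 31 + 30 + 31 + 31 + 28 + 31 + 30 + 31 + 30 + 31 + 31 + 30 + 31 + 30 + 31 + 31 + 28 + 31 + 30 + 31 + 30 + 31 + 31 + 30 + 31 + 14 = 836.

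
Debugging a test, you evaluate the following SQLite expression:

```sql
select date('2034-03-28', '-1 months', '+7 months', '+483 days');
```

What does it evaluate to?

2036-01-24

Adding -1 month to 2034-03-28 gives 2034-02-28.
Adding +7 months to 2034-02-28 gives 2034-09-28.
Applying '+483 days' to 2034-09-28: counting 483 days forward gives 2036-01-24.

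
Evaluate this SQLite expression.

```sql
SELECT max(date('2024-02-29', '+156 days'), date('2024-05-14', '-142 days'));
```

date('2024-02-29', '+156 days') → 2024-08-03.
date('2024-05-14', '-142 days') → 2023-12-24.
Later of the two is 2024-08-03.

2024-08-03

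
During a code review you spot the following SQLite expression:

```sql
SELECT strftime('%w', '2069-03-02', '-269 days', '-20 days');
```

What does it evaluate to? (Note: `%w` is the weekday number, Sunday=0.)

4

First apply '-269 days', '-20 days': 2069-03-02 → 2068-05-17.
2068-05-17 is a Thursday; with Sunday=0 that is 4.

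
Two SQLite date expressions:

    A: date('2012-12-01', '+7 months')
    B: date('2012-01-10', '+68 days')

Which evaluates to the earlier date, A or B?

B

A = 2013-07-01.
B = 2012-03-18.
B is earlier.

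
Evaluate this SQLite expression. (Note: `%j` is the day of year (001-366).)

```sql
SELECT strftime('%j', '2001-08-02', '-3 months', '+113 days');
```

First apply '-3 months', '+113 days': 2001-08-02 → 2001-08-23.
Day-of-year for 2001-08-23: days since 2001-01-01 inclusive = 235, zero-padded to 235.

235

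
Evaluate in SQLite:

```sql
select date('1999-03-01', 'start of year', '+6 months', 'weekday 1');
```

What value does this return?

`start of year` rewinds 1999-03-01 to 1999-01-01.
Adding +6 months to 1999-01-01 gives 1999-07-01.
`weekday 1` advances to the next Monday; 1999-07-01 is a Thursday, so it moves forward to 1999-07-05.

1999-07-05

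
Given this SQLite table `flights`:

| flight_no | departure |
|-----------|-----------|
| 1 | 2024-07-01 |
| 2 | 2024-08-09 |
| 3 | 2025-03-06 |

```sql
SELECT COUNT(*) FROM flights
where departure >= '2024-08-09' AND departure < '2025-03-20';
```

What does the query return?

Rows in [2024-08-09, 2025-03-20): 2024-08-09, 2025-03-06 → 2 rows.

2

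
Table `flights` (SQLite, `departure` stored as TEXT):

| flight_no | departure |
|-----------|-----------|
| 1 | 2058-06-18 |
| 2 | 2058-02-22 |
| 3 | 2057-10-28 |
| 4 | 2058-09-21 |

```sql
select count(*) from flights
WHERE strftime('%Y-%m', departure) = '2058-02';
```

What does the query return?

1

Rows with year-month 2058-02: 2058-02-22 → 1.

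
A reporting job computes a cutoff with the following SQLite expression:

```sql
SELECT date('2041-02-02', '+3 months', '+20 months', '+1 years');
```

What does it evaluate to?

Adding +3 months to 2041-02-02 gives 2041-05-02.
Adding +20 months to 2041-05-02 gives 2043-01-02.
Adding +1 year to 2043-01-02 gives 2044-01-02.

2044-01-02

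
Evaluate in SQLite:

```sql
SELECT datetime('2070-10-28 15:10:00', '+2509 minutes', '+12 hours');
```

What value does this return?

2070-10-30 20:59:00

2509 minutes = 41h 49m; +2509 minutes from 2070-10-28 15:10:00 is 2070-10-30 08:59:00 (crosses midnight).
+12 hours from 2070-10-30 08:59:00 is 2070-10-30 20:59:00.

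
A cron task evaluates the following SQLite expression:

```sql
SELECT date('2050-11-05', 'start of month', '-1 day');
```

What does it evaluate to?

`start of month` rewinds 2050-11-05 to 2050-11-01.
Going back 1 day from 2050-11-01 reaches 2050-10-31 (last day of October, 31 days).

2050-10-31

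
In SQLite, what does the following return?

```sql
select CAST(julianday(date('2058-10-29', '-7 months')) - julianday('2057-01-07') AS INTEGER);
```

446

Adding -7 months to 2058-10-29 gives 2058-03-29.
24 days remain in January 2057 after the 7th (31 − 7).
Full months from February 2057 through February 2058 contribute their day counts.
Then 29 days into March 2058.
Total: 24 + 28 + 31 + 30 + 31 + 30 + 31 + 31 + 30 + 31 + 30 + 31 + 31 + 28 + 29 = 446.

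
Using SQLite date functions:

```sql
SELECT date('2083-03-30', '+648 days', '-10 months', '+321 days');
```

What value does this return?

2085-01-21

Applying '+648 days' to 2083-03-30: counting 648 days forward gives 2085-01-06.
Adding -10 months to 2085-01-06 gives 2084-03-06.
Applying '+321 days' to 2084-03-06: counting 321 days forward gives 2085-01-21.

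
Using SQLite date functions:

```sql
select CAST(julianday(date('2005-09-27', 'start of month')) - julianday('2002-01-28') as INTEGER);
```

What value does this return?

`start of month` rewinds 2005-09-27 to 2005-09-01.
3 days remain in January 2002 after the 28th (31 − 28).
Full months from February 2002 through August 2005 contribute their day counts.
Then 1 day into September 2005.
Total: 3 + 28 + 31 + 30 + 31 + 30 + 31 + 31 + 30 + 31 + 30 + 31 + 31 + 28 + 31 + 30 + 31 + 30 + 31 + 31 + 30 + 31 + 30 + 31 + 31 + 29 + 31 + 30 + 31 + 30 + 31 + 31 + 30 + 31 + 30 + 31 + 31 + 28 + 31 + 30 + 31 + 30 + 31 + 31 + 1 = 1312.

1312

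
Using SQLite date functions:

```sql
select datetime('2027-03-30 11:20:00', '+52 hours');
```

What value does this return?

2027-04-01 15:20:00

+52 hours from 2027-03-30 11:20:00 is 2027-04-01 15:20:00 (crosses midnight).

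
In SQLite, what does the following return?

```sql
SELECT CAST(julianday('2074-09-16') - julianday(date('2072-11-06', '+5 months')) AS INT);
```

528

Adding +5 months to 2072-11-06 gives 2073-04-06.
24 days remain in April 2073 after the 6th (30 − 6).
Full months from May 2073 through August 2074 contribute their day counts.
Then 16 days into September 2074.
Total: 24 + 31 + 30 + 31 + 31 + 30 + 31 + 30 + 31 + 31 + 28 + 31 + 30 + 31 + 30 + 31 + 31 + 16 = 528.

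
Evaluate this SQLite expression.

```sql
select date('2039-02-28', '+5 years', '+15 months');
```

Adding +5 years to 2039-02-28 gives 2044-02-28.
Adding +15 months to 2044-02-28 gives 2045-05-28.

2045-05-28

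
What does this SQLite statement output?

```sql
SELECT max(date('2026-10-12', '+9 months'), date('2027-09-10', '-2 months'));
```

date('2026-10-12', '+9 months') → 2027-07-12.
date('2027-09-10', '-2 months') → 2027-07-10.
Later of the two is 2027-07-12.

2027-07-12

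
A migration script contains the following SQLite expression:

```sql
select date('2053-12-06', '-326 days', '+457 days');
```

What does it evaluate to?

Applying '-326 days' to 2053-12-06: counting 326 days back gives 2053-01-14.
Applying '+457 days' to 2053-01-14: counting 457 days forward gives 2054-04-16.

2054-04-16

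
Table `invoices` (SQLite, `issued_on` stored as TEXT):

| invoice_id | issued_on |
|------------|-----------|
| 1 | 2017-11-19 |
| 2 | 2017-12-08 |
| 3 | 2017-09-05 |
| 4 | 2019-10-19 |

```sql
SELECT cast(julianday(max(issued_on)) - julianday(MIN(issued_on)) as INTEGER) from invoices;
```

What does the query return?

774

MIN = 2017-09-05, MAX = 2019-10-19.
25 days remain in September 2017 after the 5th (30 − 5).
Full months from October 2017 through September 2019 contribute their day counts.
Then 19 days into October 2019.
Total: 25 + 31 + 30 + 31 + 31 + 28 + 31 + 30 + 31 + 30 + 31 + 31 + 30 + 31 + 30 + 31 + 31 + 28 + 31 + 30 + 31 + 30 + 31 + 31 + 30 + 19 = 774.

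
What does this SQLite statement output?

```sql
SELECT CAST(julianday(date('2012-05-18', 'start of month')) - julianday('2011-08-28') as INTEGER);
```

247

`start of month` rewinds 2012-05-18 to 2012-05-01.
3 days remain in August 2011 after the 28th (31 − 28).
Full months from September 2011 through April 2012 contribute their day counts.
Then 1 day into May 2012.
Total: 3 + 30 + 31 + 30 + 31 + 31 + 29 + 31 + 30 + 1 = 247.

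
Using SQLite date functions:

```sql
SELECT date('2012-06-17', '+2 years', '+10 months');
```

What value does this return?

2015-04-17

Adding +2 years to 2012-06-17 gives 2014-06-17.
Adding +10 months to 2014-06-17 gives 2015-04-17.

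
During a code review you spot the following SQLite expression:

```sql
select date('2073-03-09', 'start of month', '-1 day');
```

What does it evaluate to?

`start of month` rewinds 2073-03-09 to 2073-03-01.
Going back 1 day from 2073-03-01 reaches 2073-02-28 (last day of February, 28 days).

2073-02-28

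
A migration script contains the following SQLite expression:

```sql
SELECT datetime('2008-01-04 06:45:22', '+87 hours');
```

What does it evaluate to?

2008-01-07 21:45:22

+87 hours from 2008-01-04 06:45:22 is 2008-01-07 21:45:22 (crosses midnight).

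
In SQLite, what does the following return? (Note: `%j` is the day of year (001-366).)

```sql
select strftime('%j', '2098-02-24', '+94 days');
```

149

First apply '+94 days': 2098-02-24 → 2098-05-29.
Day-of-year for 2098-05-29: days since 2098-01-01 inclusive = 149, zero-padded to 149.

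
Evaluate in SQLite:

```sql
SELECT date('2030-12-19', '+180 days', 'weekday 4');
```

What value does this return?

2031-06-19

Applying '+180 days' to 2030-12-19: counting 180 days forward gives 2031-06-17.
`weekday 4` advances to the next Thursday; 2031-06-17 is a Tuesday, so it moves forward to 2031-06-19.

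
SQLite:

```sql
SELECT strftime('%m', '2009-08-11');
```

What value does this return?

`%m` extracts the 2-digit month (01-12): 08.

08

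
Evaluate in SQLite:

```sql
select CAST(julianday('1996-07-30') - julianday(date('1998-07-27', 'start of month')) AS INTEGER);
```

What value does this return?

`start of month` rewinds 1998-07-27 to 1998-07-01.
1 day remains in July 1996 after the 30th (31 − 30).
Full months from August 1996 through June 1998 contribute their day counts.
Then 1 day into July 1998.
Total: 1 + 31 + 30 + 31 + 30 + 31 + 31 + 28 + 31 + 30 + 31 + 30 + 31 + 31 + 30 + 31 + 30 + 31 + 31 + 28 + 31 + 30 + 31 + 30 + 1 = 701.
The subtraction is earlier − later, so the result is −701 → -701.

-701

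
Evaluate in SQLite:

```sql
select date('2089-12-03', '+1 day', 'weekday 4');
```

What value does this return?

2089-12-08

Advancing 1 more day within December lands on 2089-12-04.
`weekday 4` advances to the next Thursday; 2089-12-04 is a Sunday, so it moves forward to 2089-12-08.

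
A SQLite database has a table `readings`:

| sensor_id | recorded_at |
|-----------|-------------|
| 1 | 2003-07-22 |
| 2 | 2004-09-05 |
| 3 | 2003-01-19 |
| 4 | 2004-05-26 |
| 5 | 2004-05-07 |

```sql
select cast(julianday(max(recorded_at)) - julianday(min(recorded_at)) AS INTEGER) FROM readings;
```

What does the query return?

595

MIN = 2003-01-19, MAX = 2004-09-05.
12 days remain in January 2003 after the 19th (31 − 19).
Full months from February 2003 through August 2004 contribute their day counts.
Then 5 days into September 2004.
Total: 12 + 28 + 31 + 30 + 31 + 30 + 31 + 31 + 30 + 31 + 30 + 31 + 31 + 29 + 31 + 30 + 31 + 30 + 31 + 31 + 5 = 595.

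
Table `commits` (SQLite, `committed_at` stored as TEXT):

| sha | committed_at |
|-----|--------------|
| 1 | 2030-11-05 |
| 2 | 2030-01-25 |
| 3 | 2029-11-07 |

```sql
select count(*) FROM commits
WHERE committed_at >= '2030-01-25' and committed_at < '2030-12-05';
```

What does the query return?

2

Rows in [2030-01-25, 2030-12-05): 2030-11-05, 2030-01-25 → 2 rows.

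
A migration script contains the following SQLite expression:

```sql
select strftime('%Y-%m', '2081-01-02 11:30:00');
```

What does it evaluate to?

2081-01

`%Y-%m` extracts the year-month: 2081-01.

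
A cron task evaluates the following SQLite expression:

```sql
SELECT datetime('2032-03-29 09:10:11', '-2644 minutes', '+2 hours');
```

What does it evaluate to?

2032-03-27 15:06:11

2644 minutes = 44h 4m; -2644 minutes from 2032-03-29 09:10:11 is 2032-03-27 13:06:11 (crosses midnight).
+2 hours from 2032-03-27 13:06:11 is 2032-03-27 15:06:11.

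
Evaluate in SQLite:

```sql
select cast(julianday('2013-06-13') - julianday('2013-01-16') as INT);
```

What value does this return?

15 days remain in January 2013 after the 16th (31 − 16).
February 2013: 28 days.
March 2013: 31 days.
April 2013: 30 days.
May 2013: 31 days.
Then 13 days into June 2013.
Total: 15 + 28 + 31 + 30 + 31 + 13 = 148.

148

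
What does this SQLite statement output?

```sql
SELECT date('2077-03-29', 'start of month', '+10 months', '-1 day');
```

2077-12-31

`start of month` rewinds 2077-03-29 to 2077-03-01.
Adding +10 months to 2077-03-01 gives 2078-01-01.
Going back 1 day from 2078-01-01 reaches 2077-12-31 (last day of December, 31 days).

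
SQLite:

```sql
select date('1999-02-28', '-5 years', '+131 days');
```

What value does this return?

1994-07-09

Adding -5 years to 1999-02-28 gives 1994-02-28.
Applying '+131 days' to 1994-02-28: counting 131 days forward gives 1994-07-09.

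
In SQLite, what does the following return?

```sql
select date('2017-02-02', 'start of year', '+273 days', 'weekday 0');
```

2017-10-01

`start of year` rewinds 2017-02-02 to 2017-01-01.
Applying '+273 days' to 2017-01-01: counting 273 days forward gives 2017-10-01.
`weekday 0` advances to the next Sunday; 2017-10-01 is already a Sunday, so it stays at 2017-10-01.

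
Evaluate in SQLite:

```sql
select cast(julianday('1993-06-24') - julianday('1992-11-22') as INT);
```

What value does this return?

8 days remain in November 1992 after the 22nd (30 − 22).
Full months from December 1992 through May 1993 contribute their day counts.
Then 24 days into June 1993.
Total: 8 + 31 + 31 + 28 + 31 + 30 + 31 + 24 = 214.

214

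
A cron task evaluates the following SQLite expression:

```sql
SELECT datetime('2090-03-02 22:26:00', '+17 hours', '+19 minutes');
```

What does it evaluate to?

2090-03-03 15:45:00

+17 hours from 2090-03-02 22:26:00 is 2090-03-03 15:26:00 (crosses midnight).
+19 minutes from 2090-03-03 15:26:00 is 2090-03-03 15:45:00.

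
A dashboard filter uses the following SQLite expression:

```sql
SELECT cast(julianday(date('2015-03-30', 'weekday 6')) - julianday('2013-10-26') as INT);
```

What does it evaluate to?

525

`weekday 6` advances to the next Saturday; 2015-03-30 is a Monday, so it moves forward to 2015-04-04.
5 days remain in October 2013 after the 26th (31 − 26).
Full months from November 2013 through March 2015 contribute their day counts.
Then 4 days into April 2015.
Total: 5 + 30 + 31 + 31 + 28 + 31 + 30 + 31 + 30 + 31 + 31 + 30 + 31 + 30 + 31 + 31 + 28 + 31 + 4 = 525.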